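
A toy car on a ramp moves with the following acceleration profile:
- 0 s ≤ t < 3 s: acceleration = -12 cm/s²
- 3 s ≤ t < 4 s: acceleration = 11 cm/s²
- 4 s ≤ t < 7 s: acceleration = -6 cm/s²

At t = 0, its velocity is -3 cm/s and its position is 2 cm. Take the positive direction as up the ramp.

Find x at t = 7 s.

-205.5 cm

On each constant-a segment, Δv = aΔt and Δx = v₀Δt + ½aΔt²; chain segment to segment.
0–3 s: v starts -3 cm/s; Δx = -3·3 + ½·-12·3² = -63 cm; v ends -39 cm/s.
3–4 s: v starts -39 cm/s; Δx = -39·1 + ½·11·1² = -33.5 cm; v ends -28 cm/s.
4–7 s: v starts -28 cm/s; Δx = -28·3 + ½·-6·3² = -111 cm; v ends -46 cm/s.
x(7) = 2 + Σ Δx = -205.5 cm.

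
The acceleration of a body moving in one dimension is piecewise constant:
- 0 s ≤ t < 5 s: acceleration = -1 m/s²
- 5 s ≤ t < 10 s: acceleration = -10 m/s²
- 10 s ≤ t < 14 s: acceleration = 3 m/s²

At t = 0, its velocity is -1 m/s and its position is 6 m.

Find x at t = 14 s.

On each constant-a segment, Δv = aΔt and Δx = v₀Δt + ½aΔt²; chain segment to segment.
0–5 s: v starts -1 m/s; Δx = -1·5 + ½·-1·5² = -17.5 m; v ends -6 m/s.
5–10 s: v starts -6 m/s; Δx = -6·5 + ½·-10·5² = -155 m; v ends -56 m/s.
10–14 s: v starts -56 m/s; Δx = -56·4 + ½·3·4² = -200 m; v ends -44 m/s.
x(14) = 6 + Σ Δx = -366.5 m.

-366.5 m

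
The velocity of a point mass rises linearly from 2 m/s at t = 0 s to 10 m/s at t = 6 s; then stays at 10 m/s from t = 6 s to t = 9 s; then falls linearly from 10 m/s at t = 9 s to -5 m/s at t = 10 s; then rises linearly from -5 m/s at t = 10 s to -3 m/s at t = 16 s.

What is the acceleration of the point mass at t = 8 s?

Acceleration is the slope of the v-t graph on 6–9 s: (10 − 10)/(9 − 6) = 0 m/s².

0 m/s²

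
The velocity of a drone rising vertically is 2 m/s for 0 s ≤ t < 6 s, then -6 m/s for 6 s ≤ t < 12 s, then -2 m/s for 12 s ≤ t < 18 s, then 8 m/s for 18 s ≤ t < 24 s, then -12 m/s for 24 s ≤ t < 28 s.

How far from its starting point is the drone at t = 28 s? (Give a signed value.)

-36 m

Net displacement equals the area under the velocity-time graph (areas below the axis count negative).
0–6 s: 2 × 6 = 12 m
6–12 s: -6 × 6 = -36 m
12–18 s: -2 × 6 = -12 m
18–24 s: 8 × 6 = 48 m
24–28 s: -12 × 4 = -48 m
Net displacement = -36 m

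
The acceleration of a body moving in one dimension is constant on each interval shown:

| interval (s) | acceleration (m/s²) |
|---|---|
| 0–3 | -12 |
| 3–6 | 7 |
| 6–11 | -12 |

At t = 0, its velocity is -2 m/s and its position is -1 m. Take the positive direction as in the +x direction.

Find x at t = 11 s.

On each constant-a segment, Δv = aΔt and Δx = v₀Δt + ½aΔt²; chain segment to segment.
0–3 s: v starts -2 m/s; Δx = -2·3 + ½·-12·3² = -60 m; v ends -38 m/s.
3–6 s: v starts -38 m/s; Δx = -38·3 + ½·7·3² = -82.5 m; v ends -17 m/s.
6–11 s: v starts -17 m/s; Δx = -17·5 + ½·-12·5² = -235 m; v ends -77 m/s.
x(11) = -1 + Σ Δx = -378.5 m.

-378.5 m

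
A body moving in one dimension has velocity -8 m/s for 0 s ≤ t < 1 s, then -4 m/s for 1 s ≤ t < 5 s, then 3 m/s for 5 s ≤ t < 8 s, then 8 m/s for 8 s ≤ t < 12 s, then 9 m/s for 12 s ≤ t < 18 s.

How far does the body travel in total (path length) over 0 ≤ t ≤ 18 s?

Total distance travelled is ∫|v| dt — sum the magnitudes of each area piece.
0–1 s: |-8| × 1 = 8 m
1–5 s: |-4| × 4 = 16 m
5–8 s: |3| × 3 = 9 m
8–12 s: |8| × 4 = 32 m
12–18 s: |9| × 6 = 54 m
Total distance = 119 m

119 m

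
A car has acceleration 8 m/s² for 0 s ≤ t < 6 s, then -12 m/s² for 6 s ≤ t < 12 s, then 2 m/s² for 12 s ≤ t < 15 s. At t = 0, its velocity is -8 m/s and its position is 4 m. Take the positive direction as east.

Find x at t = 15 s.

On each constant-a segment, Δv = aΔt and Δx = v₀Δt + ½aΔt²; chain segment to segment.
0–6 s: v starts -8 m/s; Δx = -8·6 + ½·8·6² = 96 m; v ends 40 m/s.
6–12 s: v starts 40 m/s; Δx = 40·6 + ½·-12·6² = 24 m; v ends -32 m/s.
12–15 s: v starts -32 m/s; Δx = -32·3 + ½·2·3² = -87 m; v ends -26 m/s.
x(15) = 4 + Σ Δx = 37 m.

37 m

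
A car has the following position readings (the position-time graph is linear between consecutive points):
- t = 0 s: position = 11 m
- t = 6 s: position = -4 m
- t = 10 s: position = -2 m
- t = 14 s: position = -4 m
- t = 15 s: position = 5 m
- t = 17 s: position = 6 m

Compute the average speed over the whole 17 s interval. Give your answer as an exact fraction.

29/17 m/s

Average speed = (total path length)/(elapsed time); on a piecewise-linear x-t graph the path length is Σ|Δx|.
0–6 s: |Δx| = |-4 − 11| = 15 m
6–10 s: |Δx| = |-2 − -4| = 2 m
10–14 s: |Δx| = |-4 − -2| = 2 m
14–15 s: |Δx| = |5 − -4| = 9 m
15–17 s: |Δx| = |6 − 5| = 1 m
Total path = 29 m; average speed = 29/17 = 29/17 m/s.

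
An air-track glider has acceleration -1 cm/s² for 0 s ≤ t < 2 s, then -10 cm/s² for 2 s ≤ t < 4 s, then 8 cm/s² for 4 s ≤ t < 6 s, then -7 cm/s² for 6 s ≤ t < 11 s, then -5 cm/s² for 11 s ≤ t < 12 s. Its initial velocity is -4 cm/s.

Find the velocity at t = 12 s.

Δv equals the area under the a-t graph; then v = v₀ + Δv.
0–2 s: -1 × 2 = -2 cm/s
2–4 s: -10 × 2 = -20 cm/s
4–6 s: 8 × 2 = 16 cm/s
6–11 s: -7 × 5 = -35 cm/s
11–12 s: -5 × 1 = -5 cm/s
Δv = -46 cm/s, so v(12) = -4 + (-46) = -50 cm/s.

-50 cm/s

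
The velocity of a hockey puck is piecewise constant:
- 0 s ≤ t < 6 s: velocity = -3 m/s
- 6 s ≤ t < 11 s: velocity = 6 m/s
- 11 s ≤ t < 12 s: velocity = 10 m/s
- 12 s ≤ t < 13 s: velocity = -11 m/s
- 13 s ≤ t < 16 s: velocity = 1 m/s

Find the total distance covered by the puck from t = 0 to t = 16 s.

72 m

Total distance travelled is ∫|v| dt — sum the magnitudes of each area piece.
0–6 s: |-3| × 6 = 18 m
6–11 s: |6| × 5 = 30 m
11–12 s: |10| × 1 = 10 m
12–13 s: |-11| × 1 = 11 m
13–16 s: |1| × 3 = 3 m
Total distance = 72 m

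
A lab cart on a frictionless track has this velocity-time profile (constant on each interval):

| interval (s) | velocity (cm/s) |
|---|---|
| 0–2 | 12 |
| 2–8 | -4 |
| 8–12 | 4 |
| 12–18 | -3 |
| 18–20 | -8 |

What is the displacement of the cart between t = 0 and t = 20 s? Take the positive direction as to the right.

-18 cm

Displacement is the signed area under the v-t curve.
0–2 s: 12 × 2 = 24 cm
2–8 s: -4 × 6 = -24 cm
8–12 s: 4 × 4 = 16 cm
12–18 s: -3 × 6 = -18 cm
18–20 s: -8 × 2 = -16 cm
Net displacement = -18 cm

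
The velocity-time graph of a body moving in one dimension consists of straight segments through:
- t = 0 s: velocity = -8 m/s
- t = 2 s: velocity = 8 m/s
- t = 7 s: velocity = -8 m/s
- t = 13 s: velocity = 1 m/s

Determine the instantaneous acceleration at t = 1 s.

8 m/s²

Acceleration is the slope of the v-t graph on 0–2 s: (8 − -8)/(2 − 0) = 8 m/s².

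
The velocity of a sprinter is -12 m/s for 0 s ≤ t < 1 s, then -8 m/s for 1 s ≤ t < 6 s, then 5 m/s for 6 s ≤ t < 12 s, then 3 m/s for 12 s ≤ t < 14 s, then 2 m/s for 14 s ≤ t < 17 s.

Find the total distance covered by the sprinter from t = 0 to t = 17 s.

94 m

Distance (not displacement) is the total path length: add the absolute areas under v-t.
0–1 s: |-12| × 1 = 12 m
1–6 s: |-8| × 5 = 40 m
6–12 s: |5| × 6 = 30 m
12–14 s: |3| × 2 = 6 m
14–17 s: |2| × 3 = 6 m
Total distance = 94 m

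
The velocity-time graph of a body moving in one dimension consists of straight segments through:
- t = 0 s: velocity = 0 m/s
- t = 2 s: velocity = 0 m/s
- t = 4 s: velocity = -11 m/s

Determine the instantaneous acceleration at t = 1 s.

0 m/s²

Acceleration is the slope of the v-t graph on 0–2 s: (0 − 0)/(2 − 0) = 0 m/s².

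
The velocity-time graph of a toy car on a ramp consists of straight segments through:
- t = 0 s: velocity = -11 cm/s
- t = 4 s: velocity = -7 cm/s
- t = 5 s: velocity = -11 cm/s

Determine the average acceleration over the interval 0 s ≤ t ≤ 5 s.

0 cm/s²

Average acceleration = Δv/Δt = (-11 − -11)/(5 − 0) = 0 cm/s².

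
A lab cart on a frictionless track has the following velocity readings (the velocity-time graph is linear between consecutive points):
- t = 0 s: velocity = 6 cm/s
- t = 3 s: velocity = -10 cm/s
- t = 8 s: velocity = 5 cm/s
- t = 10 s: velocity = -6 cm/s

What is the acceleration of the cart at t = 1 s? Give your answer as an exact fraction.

Acceleration is the slope of the v-t graph on 0–3 s: (-10 − 6)/(3 − 0) = -16/3 cm/s².

-16/3 cm/s²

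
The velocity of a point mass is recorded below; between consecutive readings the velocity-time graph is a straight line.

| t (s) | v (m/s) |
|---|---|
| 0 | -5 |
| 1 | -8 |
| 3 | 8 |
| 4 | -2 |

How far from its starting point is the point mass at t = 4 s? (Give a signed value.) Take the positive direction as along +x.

-3.5 m

Net displacement equals the area under the velocity-time graph (areas below the axis count negative).
0–1 s: ½(-5 + -8)(1) = -6.5 m
1–3 s: ½(-8 + 8)(2) = 0 m
3–4 s: ½(8 + -2)(1) = 3 m
Net displacement = -3.5 m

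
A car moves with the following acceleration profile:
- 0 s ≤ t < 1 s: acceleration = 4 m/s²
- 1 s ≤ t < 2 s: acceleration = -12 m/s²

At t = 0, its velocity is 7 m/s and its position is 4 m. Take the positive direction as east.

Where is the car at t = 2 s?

18 m

On each constant-a segment, Δv = aΔt and Δx = v₀Δt + ½aΔt²; chain segment to segment.
0–1 s: v starts 7 m/s; Δx = 7·1 + ½·4·1² = 9 m; v ends 11 m/s.
1–2 s: v starts 11 m/s; Δx = 11·1 + ½·-12·1² = 5 m; v ends -1 m/s.
x(2) = 4 + Σ Δx = 18 m.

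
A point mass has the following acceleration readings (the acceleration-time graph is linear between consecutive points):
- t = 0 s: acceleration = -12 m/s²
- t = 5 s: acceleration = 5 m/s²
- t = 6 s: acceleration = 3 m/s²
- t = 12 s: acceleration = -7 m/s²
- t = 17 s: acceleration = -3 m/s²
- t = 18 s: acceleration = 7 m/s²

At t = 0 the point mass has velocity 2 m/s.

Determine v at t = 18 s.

-46.5 m/s

Δv equals the area under the a-t graph; then v = v₀ + Δv.
0–5 s: ½(-12 + 5)(5) = -17.5 m/s
5–6 s: ½(5 + 3)(1) = 4 m/s
6–12 s: ½(3 + -7)(6) = -12 m/s
12–17 s: ½(-7 + -3)(5) = -25 m/s
17–18 s: ½(-3 + 7)(1) = 2 m/s
Δv = -48.5 m/s, so v(18) = 2 + (-48.5) = -46.5 m/s.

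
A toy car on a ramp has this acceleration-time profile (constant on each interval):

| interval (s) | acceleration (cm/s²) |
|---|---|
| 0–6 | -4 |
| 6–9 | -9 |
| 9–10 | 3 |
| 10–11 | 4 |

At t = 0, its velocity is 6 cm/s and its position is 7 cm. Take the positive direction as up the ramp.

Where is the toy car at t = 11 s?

-207 cm

On each constant-a segment, Δv = aΔt and Δx = v₀Δt + ½aΔt²; chain segment to segment.
0–6 s: v starts 6 cm/s; Δx = 6·6 + ½·-4·6² = -36 cm; v ends -18 cm/s.
6–9 s: v starts -18 cm/s; Δx = -18·3 + ½·-9·3² = -94.5 cm; v ends -45 cm/s.
9–10 s: v starts -45 cm/s; Δx = -45·1 + ½·3·1² = -43.5 cm; v ends -42 cm/s.
10–11 s: v starts -42 cm/s; Δx = -42·1 + ½·4·1² = -40 cm; v ends -38 cm/s.
x(11) = 7 + Σ Δx = -207 cm.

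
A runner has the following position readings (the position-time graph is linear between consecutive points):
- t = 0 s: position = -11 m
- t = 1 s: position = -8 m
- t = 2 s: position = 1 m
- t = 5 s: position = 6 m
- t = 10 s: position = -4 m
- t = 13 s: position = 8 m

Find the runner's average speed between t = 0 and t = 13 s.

Average speed = (total path length)/(elapsed time); on a piecewise-linear x-t graph the path length is Σ|Δx|.
0–1 s: |Δx| = |-8 − -11| = 3 m
1–2 s: |Δx| = |1 − -8| = 9 m
2–5 s: |Δx| = |6 − 1| = 5 m
5–10 s: |Δx| = |-4 − 6| = 10 m
10–13 s: |Δx| = |8 − -4| = 12 m
Total path = 39 m; average speed = 39/13 = 3 m/s.

3 m/s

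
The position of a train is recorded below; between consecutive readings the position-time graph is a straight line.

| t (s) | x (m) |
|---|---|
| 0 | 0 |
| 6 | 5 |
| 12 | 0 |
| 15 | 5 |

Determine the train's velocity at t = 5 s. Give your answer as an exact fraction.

5/6 m/s

Velocity is the slope of the x-t graph on 0–6 s: (5 − 0)/(6 − 0) = 5/6 m/s.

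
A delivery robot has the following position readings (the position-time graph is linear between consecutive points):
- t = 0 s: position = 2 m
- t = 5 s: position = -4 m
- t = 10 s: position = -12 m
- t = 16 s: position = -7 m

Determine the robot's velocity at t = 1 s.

-1.2 m/s

Velocity is the slope of the x-t graph on 0–5 s: (-4 − 2)/(5 − 0) = -1.2 m/s.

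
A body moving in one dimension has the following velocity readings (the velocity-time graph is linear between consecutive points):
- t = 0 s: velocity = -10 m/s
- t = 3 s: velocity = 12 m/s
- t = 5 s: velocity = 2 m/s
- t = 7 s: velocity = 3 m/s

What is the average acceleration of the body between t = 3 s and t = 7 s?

Average acceleration = Δv/Δt = (3 − 12)/(7 − 3) = -2.25 m/s².

-2.25 m/s²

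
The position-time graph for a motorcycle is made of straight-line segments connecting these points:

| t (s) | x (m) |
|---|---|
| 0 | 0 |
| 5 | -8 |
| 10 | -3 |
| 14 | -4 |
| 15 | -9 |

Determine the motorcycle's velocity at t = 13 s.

-0.25 m/s

Velocity is the slope of the x-t graph on 10–14 s: (-4 − -3)/(14 − 10) = -0.25 m/s.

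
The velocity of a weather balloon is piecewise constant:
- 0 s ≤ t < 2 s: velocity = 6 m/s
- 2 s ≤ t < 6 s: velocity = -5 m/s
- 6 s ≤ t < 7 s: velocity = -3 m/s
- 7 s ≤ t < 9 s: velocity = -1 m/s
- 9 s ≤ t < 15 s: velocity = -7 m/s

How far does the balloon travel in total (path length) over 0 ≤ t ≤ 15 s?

79 m

Distance (not displacement) is the total path length: add the absolute areas under v-t.
0–2 s: |6| × 2 = 12 m
2–6 s: |-5| × 4 = 20 m
6–7 s: |-3| × 1 = 3 m
7–9 s: |-1| × 2 = 2 m
9–15 s: |-7| × 6 = 42 m
Total distance = 79 m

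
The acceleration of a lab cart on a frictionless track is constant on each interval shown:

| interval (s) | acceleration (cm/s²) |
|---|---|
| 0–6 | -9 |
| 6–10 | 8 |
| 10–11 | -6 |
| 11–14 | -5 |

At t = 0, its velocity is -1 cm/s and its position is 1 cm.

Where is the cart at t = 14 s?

-458.5 cm

On each constant-a segment, Δv = aΔt and Δx = v₀Δt + ½aΔt²; chain segment to segment.
0–6 s: v starts -1 cm/s; Δx = -1·6 + ½·-9·6² = -168 cm; v ends -55 cm/s.
6–10 s: v starts -55 cm/s; Δx = -55·4 + ½·8·4² = -156 cm; v ends -23 cm/s.
10–11 s: v starts -23 cm/s; Δx = -23·1 + ½·-6·1² = -26 cm; v ends -29 cm/s.
11–14 s: v starts -29 cm/s; Δx = -29·3 + ½·-5·3² = -109.5 cm; v ends -44 cm/s.
x(14) = 1 + Σ Δx = -458.5 cm.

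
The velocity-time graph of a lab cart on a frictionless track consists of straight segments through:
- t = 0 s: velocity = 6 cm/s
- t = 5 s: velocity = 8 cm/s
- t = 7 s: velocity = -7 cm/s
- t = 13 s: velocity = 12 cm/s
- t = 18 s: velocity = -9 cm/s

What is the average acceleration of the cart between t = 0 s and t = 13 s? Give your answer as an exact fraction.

Average acceleration = Δv/Δt = (12 − 6)/(13 − 0) = 6/13 cm/s².

6/13 cm/s²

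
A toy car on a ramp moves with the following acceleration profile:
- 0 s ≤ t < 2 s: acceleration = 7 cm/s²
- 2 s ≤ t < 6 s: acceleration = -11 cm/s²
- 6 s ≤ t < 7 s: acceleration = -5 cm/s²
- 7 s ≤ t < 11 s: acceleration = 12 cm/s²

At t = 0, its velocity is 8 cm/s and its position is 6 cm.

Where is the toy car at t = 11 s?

-0.5 cm

On each constant-a segment, Δv = aΔt and Δx = v₀Δt + ½aΔt²; chain segment to segment.
0–2 s: v starts 8 cm/s; Δx = 8·2 + ½·7·2² = 30 cm; v ends 22 cm/s.
2–6 s: v starts 22 cm/s; Δx = 22·4 + ½·-11·4² = 0 cm; v ends -22 cm/s.
6–7 s: v starts -22 cm/s; Δx = -22·1 + ½·-5·1² = -24.5 cm; v ends -27 cm/s.
7–11 s: v starts -27 cm/s; Δx = -27·4 + ½·12·4² = -12 cm; v ends 21 cm/s.
x(11) = 6 + Σ Δx = -0.5 cm.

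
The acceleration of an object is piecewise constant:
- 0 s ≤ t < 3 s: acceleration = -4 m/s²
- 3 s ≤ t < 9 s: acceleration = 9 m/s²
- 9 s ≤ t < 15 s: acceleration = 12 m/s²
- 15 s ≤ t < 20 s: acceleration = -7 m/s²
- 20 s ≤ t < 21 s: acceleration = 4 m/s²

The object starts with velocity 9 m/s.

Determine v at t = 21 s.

Δv equals the area under the a-t graph; then v = v₀ + Δv.
0–3 s: -4 × 3 = -12 m/s
3–9 s: 9 × 6 = 54 m/s
9–15 s: 12 × 6 = 72 m/s
15–20 s: -7 × 5 = -35 m/s
20–21 s: 4 × 1 = 4 m/s
Δv = 83 m/s, so v(21) = 9 + (83) = 92 m/s.

92 m/s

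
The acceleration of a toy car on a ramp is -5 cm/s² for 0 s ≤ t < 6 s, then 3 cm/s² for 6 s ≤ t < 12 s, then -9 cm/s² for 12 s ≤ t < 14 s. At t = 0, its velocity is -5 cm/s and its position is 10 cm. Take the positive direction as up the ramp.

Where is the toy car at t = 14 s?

-318 cm

On each constant-a segment, Δv = aΔt and Δx = v₀Δt + ½aΔt²; chain segment to segment.
0–6 s: v starts -5 cm/s; Δx = -5·6 + ½·-5·6² = -120 cm; v ends -35 cm/s.
6–12 s: v starts -35 cm/s; Δx = -35·6 + ½·3·6² = -156 cm; v ends -17 cm/s.
12–14 s: v starts -17 cm/s; Δx = -17·2 + ½·-9·2² = -52 cm; v ends -35 cm/s.
x(14) = 10 + Σ Δx = -318 cm.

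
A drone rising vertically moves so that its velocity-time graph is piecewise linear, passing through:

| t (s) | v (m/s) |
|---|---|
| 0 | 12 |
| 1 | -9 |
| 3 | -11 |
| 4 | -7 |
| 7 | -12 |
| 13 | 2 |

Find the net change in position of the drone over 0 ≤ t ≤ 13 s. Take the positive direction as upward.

-86 m

Displacement is the signed area under the v-t curve.
0–1 s: ½(12 + -9)(1) = 1.5 m
1–3 s: ½(-9 + -11)(2) = -20 m
3–4 s: ½(-11 + -7)(1) = -9 m
4–7 s: ½(-7 + -12)(3) = -28.5 m
7–13 s: ½(-12 + 2)(6) = -30 m
Net displacement = -86 m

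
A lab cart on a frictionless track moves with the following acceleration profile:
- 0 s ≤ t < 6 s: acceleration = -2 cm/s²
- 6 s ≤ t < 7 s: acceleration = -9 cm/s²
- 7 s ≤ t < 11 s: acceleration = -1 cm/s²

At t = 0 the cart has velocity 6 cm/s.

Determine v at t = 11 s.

Δv equals the area under the a-t graph; then v = v₀ + Δv.
0–6 s: -2 × 6 = -12 cm/s
6–7 s: -9 × 1 = -9 cm/s
7–11 s: -1 × 4 = -4 cm/s
Δv = -25 cm/s, so v(11) = 6 + (-25) = -19 cm/s.

-19 cm/s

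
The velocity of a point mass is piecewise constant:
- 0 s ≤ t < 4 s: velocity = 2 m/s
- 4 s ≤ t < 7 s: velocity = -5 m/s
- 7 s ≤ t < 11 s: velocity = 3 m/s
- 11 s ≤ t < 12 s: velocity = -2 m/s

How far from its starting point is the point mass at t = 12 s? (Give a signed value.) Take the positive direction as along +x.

Displacement is the signed area under the v-t curve.
0–4 s: 2 × 4 = 8 m
4–7 s: -5 × 3 = -15 m
7–11 s: 3 × 4 = 12 m
11–12 s: -2 × 1 = -2 m
Net displacement = 3 m

3 m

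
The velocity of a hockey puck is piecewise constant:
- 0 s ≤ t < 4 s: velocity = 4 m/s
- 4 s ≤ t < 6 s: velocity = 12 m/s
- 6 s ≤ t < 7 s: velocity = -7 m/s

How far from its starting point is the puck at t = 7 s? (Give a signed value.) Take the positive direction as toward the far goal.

33 m

Displacement is the signed area under the v-t curve.
0–4 s: 4 × 4 = 16 m
4–6 s: 12 × 2 = 24 m
6–7 s: -7 × 1 = -7 m
Net displacement = 33 m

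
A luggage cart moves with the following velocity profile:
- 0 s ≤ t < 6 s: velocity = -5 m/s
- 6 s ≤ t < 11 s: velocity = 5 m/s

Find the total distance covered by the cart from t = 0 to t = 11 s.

Total distance travelled is ∫|v| dt — sum the magnitudes of each area piece.
0–6 s: |-5| × 6 = 30 m
6–11 s: |5| × 5 = 25 m
Total distance = 55 m

55 m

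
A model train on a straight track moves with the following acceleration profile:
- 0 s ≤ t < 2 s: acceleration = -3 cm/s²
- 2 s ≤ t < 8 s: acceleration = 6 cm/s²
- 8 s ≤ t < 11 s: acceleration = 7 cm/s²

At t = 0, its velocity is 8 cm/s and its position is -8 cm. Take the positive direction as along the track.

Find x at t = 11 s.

267.5 cm

On each constant-a segment, Δv = aΔt and Δx = v₀Δt + ½aΔt²; chain segment to segment.
0–2 s: v starts 8 cm/s; Δx = 8·2 + ½·-3·2² = 10 cm; v ends 2 cm/s.
2–8 s: v starts 2 cm/s; Δx = 2·6 + ½·6·6² = 120 cm; v ends 38 cm/s.
8–11 s: v starts 38 cm/s; Δx = 38·3 + ½·7·3² = 145.5 cm; v ends 59 cm/s.
x(11) = -8 + Σ Δx = 267.5 cm.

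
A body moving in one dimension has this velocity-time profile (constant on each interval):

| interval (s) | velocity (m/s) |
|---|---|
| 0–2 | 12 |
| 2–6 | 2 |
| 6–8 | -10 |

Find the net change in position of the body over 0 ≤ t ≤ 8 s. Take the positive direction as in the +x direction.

Displacement is the signed area under the v-t curve.
0–2 s: 12 × 2 = 24 m
2–6 s: 2 × 4 = 8 m
6–8 s: -10 × 2 = -20 m
Net displacement = 12 m

12 m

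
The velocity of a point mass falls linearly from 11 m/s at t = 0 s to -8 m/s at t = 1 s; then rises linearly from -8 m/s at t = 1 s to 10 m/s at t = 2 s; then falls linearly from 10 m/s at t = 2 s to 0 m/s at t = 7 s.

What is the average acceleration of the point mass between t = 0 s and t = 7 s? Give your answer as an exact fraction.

Average acceleration = Δv/Δt = (0 − 11)/(7 − 0) = -11/7 m/s².

-11/7 m/s²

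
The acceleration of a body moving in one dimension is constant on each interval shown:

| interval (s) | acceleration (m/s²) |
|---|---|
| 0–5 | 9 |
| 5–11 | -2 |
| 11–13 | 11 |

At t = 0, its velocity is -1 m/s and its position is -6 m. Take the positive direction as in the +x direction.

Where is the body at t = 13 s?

On each constant-a segment, Δv = aΔt and Δx = v₀Δt + ½aΔt²; chain segment to segment.
0–5 s: v starts -1 m/s; Δx = -1·5 + ½·9·5² = 107.5 m; v ends 44 m/s.
5–11 s: v starts 44 m/s; Δx = 44·6 + ½·-2·6² = 228 m; v ends 32 m/s.
11–13 s: v starts 32 m/s; Δx = 32·2 + ½·11·2² = 86 m; v ends 54 m/s.
x(13) = -6 + Σ Δx = 415.5 m.

415.5 m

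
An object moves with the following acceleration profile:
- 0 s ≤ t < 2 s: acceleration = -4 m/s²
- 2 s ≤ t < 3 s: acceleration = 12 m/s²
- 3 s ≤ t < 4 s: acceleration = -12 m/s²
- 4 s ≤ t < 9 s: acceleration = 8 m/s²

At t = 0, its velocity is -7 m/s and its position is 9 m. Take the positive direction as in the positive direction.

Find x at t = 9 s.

On each constant-a segment, Δv = aΔt and Δx = v₀Δt + ½aΔt²; chain segment to segment.
0–2 s: v starts -7 m/s; Δx = -7·2 + ½·-4·2² = -22 m; v ends -15 m/s.
2–3 s: v starts -15 m/s; Δx = -15·1 + ½·12·1² = -9 m; v ends -3 m/s.
3–4 s: v starts -3 m/s; Δx = -3·1 + ½·-12·1² = -9 m; v ends -15 m/s.
4–9 s: v starts -15 m/s; Δx = -15·5 + ½·8·5² = 25 m; v ends 25 m/s.
x(9) = 9 + Σ Δx = -6 m.

-6 m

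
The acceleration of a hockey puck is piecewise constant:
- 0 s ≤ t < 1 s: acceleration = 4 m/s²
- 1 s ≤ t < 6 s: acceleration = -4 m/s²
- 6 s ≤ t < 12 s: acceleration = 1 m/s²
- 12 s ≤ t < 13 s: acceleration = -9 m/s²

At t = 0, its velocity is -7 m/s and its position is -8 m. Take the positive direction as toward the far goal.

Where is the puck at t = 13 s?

-219.5 m

On each constant-a segment, Δv = aΔt and Δx = v₀Δt + ½aΔt²; chain segment to segment.
0–1 s: v starts -7 m/s; Δx = -7·1 + ½·4·1² = -5 m; v ends -3 m/s.
1–6 s: v starts -3 m/s; Δx = -3·5 + ½·-4·5² = -65 m; v ends -23 m/s.
6–12 s: v starts -23 m/s; Δx = -23·6 + ½·1·6² = -120 m; v ends -17 m/s.
12–13 s: v starts -17 m/s; Δx = -17·1 + ½·-9·1² = -21.5 m; v ends -26 m/s.
x(13) = -8 + Σ Δx = -219.5 m.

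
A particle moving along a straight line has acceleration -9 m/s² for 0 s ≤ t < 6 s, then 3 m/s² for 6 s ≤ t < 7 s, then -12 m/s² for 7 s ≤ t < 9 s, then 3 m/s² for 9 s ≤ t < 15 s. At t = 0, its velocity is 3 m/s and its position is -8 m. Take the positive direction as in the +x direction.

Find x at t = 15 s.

-699.5 m

On each constant-a segment, Δv = aΔt and Δx = v₀Δt + ½aΔt²; chain segment to segment.
0–6 s: v starts 3 m/s; Δx = 3·6 + ½·-9·6² = -144 m; v ends -51 m/s.
6–7 s: v starts -51 m/s; Δx = -51·1 + ½·3·1² = -49.5 m; v ends -48 m/s.
7–9 s: v starts -48 m/s; Δx = -48·2 + ½·-12·2² = -120 m; v ends -72 m/s.
9–15 s: v starts -72 m/s; Δx = -72·6 + ½·3·6² = -378 m; v ends -54 m/s.
x(15) = -8 + Σ Δx = -699.5 m.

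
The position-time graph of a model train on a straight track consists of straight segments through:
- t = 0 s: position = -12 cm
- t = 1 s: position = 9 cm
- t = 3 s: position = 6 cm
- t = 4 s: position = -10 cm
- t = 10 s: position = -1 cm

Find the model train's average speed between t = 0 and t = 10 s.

Average speed = (total path length)/(elapsed time); on a piecewise-linear x-t graph the path length is Σ|Δx|.
0–1 s: |Δx| = |9 − -12| = 21 cm
1–3 s: |Δx| = |6 − 9| = 3 cm
3–4 s: |Δx| = |-10 − 6| = 16 cm
4–10 s: |Δx| = |-1 − -10| = 9 cm
Total path = 49 cm; average speed = 49/10 = 4.9 cm/s.

4.9 cm/s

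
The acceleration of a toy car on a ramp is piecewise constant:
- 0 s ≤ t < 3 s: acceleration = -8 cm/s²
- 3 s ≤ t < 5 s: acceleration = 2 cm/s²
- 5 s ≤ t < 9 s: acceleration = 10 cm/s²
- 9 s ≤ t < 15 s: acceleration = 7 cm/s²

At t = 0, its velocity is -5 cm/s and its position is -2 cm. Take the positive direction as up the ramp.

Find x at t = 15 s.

89 cm

On each constant-a segment, Δv = aΔt and Δx = v₀Δt + ½aΔt²; chain segment to segment.
0–3 s: v starts -5 cm/s; Δx = -5·3 + ½·-8·3² = -51 cm; v ends -29 cm/s.
3–5 s: v starts -29 cm/s; Δx = -29·2 + ½·2·2² = -54 cm; v ends -25 cm/s.
5–9 s: v starts -25 cm/s; Δx = -25·4 + ½·10·4² = -20 cm; v ends 15 cm/s.
9–15 s: v starts 15 cm/s; Δx = 15·6 + ½·7·6² = 216 cm; v ends 57 cm/s.
x(15) = -2 + Σ Δx = 89 cm.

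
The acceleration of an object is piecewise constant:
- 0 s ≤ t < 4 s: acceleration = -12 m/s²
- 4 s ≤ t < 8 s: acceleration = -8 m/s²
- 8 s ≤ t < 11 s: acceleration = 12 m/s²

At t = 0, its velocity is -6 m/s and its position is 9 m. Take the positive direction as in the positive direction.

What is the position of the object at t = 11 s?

On each constant-a segment, Δv = aΔt and Δx = v₀Δt + ½aΔt²; chain segment to segment.
0–4 s: v starts -6 m/s; Δx = -6·4 + ½·-12·4² = -120 m; v ends -54 m/s.
4–8 s: v starts -54 m/s; Δx = -54·4 + ½·-8·4² = -280 m; v ends -86 m/s.
8–11 s: v starts -86 m/s; Δx = -86·3 + ½·12·3² = -204 m; v ends -50 m/s.
x(11) = 9 + Σ Δx = -595 m.

-595 m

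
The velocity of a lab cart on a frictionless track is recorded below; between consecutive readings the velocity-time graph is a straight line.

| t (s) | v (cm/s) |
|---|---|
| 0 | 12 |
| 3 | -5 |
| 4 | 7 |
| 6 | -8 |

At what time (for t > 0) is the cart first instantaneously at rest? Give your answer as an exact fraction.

t = 36/17 s

v changes sign on 0–3 s (from 12 to -5); the graph is linear there, so v = 0 at t = 0 + (-12)·(3 − 0)/(-5 − 12) = 36/17 s.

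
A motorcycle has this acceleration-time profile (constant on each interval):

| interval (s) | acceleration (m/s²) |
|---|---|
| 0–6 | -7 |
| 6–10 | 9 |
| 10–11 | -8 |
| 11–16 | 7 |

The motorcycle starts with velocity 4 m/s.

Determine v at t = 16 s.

Δv equals the area under the a-t graph; then v = v₀ + Δv.
0–6 s: -7 × 6 = -42 m/s
6–10 s: 9 × 4 = 36 m/s
10–11 s: -8 × 1 = -8 m/s
11–16 s: 7 × 5 = 35 m/s
Δv = 21 m/s, so v(16) = 4 + (21) = 25 m/s.

25 m/s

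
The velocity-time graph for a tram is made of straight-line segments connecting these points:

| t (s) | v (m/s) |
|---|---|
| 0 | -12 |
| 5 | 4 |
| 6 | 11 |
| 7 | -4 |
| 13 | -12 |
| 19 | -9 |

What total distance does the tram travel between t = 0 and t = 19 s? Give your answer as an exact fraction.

2221/15 m

Total distance travelled is ∫|v| dt — sum the magnitudes of each area piece.
0–5 s: v = 0 at t = 3.75 s; triangle areas 22.5 + 2.5 = 25 m
5–6 s: |½(4 + 11)(1)| = 7.5 m
6–7 s: v = 0 at t = 101/15 s; triangle areas 121/30 + 8/15 = 137/30 m
7–13 s: |½(-4 + -12)(6)| = 48 m
13–19 s: |½(-12 + -9)(6)| = 63 m
Total distance = 2221/15 m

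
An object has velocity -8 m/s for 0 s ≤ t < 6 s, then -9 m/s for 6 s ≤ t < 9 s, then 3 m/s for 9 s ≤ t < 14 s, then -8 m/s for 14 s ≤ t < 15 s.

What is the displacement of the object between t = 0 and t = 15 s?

Net displacement equals the area under the velocity-time graph (areas below the axis count negative).
0–6 s: -8 × 6 = -48 m
6–9 s: -9 × 3 = -27 m
9–14 s: 3 × 5 = 15 m
14–15 s: -8 × 1 = -8 m
Net displacement = -68 m

-68 m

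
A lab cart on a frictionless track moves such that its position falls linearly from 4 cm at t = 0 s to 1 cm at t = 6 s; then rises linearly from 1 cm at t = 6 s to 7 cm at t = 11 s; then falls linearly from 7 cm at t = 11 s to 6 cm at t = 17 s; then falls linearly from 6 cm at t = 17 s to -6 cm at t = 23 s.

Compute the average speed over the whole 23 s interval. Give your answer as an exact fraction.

Average speed = (total path length)/(elapsed time); on a piecewise-linear x-t graph the path length is Σ|Δx|.
0–6 s: |Δx| = |1 − 4| = 3 cm
6–11 s: |Δx| = |7 − 1| = 6 cm
11–17 s: |Δx| = |6 − 7| = 1 cm
17–23 s: |Δx| = |-6 − 6| = 12 cm
Total path = 22 cm; average speed = 22/23 = 22/23 cm/s.

22/23 cm/s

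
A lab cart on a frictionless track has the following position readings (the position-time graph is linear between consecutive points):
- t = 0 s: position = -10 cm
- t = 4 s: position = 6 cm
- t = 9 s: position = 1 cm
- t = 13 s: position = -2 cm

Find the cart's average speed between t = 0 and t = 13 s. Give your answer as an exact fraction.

24/13 cm/s

Average speed = (total path length)/(elapsed time); on a piecewise-linear x-t graph the path length is Σ|Δx|.
0–4 s: |Δx| = |6 − -10| = 16 cm
4–9 s: |Δx| = |1 − 6| = 5 cm
9–13 s: |Δx| = |-2 − 1| = 3 cm
Total path = 24 cm; average speed = 24/13 = 24/13 cm/s.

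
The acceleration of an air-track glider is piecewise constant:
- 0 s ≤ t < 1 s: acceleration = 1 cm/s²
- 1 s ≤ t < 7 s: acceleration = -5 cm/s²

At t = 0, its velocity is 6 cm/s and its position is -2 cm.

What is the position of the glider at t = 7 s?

On each constant-a segment, Δv = aΔt and Δx = v₀Δt + ½aΔt²; chain segment to segment.
0–1 s: v starts 6 cm/s; Δx = 6·1 + ½·1·1² = 6.5 cm; v ends 7 cm/s.
1–7 s: v starts 7 cm/s; Δx = 7·6 + ½·-5·6² = -48 cm; v ends -23 cm/s.
x(7) = -2 + Σ Δx = -43.5 cm.

-43.5 cm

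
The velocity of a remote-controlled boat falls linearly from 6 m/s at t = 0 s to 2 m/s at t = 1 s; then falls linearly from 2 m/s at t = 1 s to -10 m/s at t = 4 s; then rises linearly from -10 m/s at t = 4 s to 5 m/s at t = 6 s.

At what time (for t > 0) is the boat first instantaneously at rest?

t = 1.5 s

v changes sign on 1–4 s (from 2 to -10); the graph is linear there, so v = 0 at t = 1 + (-2)·(4 − 1)/(-10 − 2) = 1.5 s.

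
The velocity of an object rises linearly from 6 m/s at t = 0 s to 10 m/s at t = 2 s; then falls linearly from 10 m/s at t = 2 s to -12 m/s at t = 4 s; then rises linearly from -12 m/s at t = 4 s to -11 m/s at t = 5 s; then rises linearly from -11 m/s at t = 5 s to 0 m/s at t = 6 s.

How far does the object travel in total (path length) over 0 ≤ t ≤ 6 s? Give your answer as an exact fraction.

Total distance travelled is ∫|v| dt — sum the magnitudes of each area piece.
0–2 s: |½(6 + 10)(2)| = 16 m
2–4 s: v = 0 at t = 32/11 s; triangle areas 50/11 + 72/11 = 122/11 m
4–5 s: |½(-12 + -11)(1)| = 11.5 m
5–6 s: |½(-11 + 0)(1)| = 5.5 m
Total distance = 485/11 m

485/11 m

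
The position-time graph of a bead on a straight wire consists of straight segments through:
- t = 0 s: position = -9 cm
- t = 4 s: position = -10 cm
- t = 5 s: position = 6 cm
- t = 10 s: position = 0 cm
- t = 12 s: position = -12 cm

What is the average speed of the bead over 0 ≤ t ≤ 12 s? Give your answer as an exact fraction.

Average speed = (total path length)/(elapsed time); on a piecewise-linear x-t graph the path length is Σ|Δx|.
0–4 s: |Δx| = |-10 − -9| = 1 cm
4–5 s: |Δx| = |6 − -10| = 16 cm
5–10 s: |Δx| = |0 − 6| = 6 cm
10–12 s: |Δx| = |-12 − 0| = 12 cm
Total path = 35 cm; average speed = 35/12 = 35/12 cm/s.

35/12 cm/s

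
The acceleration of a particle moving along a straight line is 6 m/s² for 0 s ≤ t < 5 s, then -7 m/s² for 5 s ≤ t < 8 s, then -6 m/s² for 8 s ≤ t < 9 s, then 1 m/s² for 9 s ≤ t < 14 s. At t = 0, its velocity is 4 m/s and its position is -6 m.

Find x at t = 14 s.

217 m

On each constant-a segment, Δv = aΔt and Δx = v₀Δt + ½aΔt²; chain segment to segment.
0–5 s: v starts 4 m/s; Δx = 4·5 + ½·6·5² = 95 m; v ends 34 m/s.
5–8 s: v starts 34 m/s; Δx = 34·3 + ½·-7·3² = 70.5 m; v ends 13 m/s.
8–9 s: v starts 13 m/s; Δx = 13·1 + ½·-6·1² = 10 m; v ends 7 m/s.
9–14 s: v starts 7 m/s; Δx = 7·5 + ½·1·5² = 47.5 m; v ends 12 m/s.
x(14) = -6 + Σ Δx = 217 m.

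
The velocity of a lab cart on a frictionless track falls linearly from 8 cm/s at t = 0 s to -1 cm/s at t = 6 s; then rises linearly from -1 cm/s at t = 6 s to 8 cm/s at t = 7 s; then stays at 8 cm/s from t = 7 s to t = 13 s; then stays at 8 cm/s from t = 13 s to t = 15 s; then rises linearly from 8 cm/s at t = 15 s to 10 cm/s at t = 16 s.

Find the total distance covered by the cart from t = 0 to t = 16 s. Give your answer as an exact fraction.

1769/18 cm

Total distance travelled is ∫|v| dt — sum the magnitudes of each area piece.
0–6 s: v = 0 at t = 16/3 s; triangle areas 64/3 + 1/3 = 65/3 cm
6–7 s: v = 0 at t = 55/9 s; triangle areas 1/18 + 32/9 = 65/18 cm
7–13 s: |8| × 6 = 48 cm
13–15 s: |8| × 2 = 16 cm
15–16 s: |½(8 + 10)(1)| = 9 cm
Total distance = 1769/18 cm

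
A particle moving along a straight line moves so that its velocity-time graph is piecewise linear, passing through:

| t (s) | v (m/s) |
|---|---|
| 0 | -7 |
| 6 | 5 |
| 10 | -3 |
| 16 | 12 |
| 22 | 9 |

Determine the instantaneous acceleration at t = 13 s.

2.5 m/s²

Acceleration is the slope of the v-t graph on 10–16 s: (12 − -3)/(16 − 10) = 2.5 m/s².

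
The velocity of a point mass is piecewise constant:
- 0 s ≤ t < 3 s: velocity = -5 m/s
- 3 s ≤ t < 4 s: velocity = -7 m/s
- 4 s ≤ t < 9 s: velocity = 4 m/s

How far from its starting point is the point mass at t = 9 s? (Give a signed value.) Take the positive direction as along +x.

-2 m

Net displacement equals the area under the velocity-time graph (areas below the axis count negative).
0–3 s: -5 × 3 = -15 m
3–4 s: -7 × 1 = -7 m
4–9 s: 4 × 5 = 20 m
Net displacement = -2 m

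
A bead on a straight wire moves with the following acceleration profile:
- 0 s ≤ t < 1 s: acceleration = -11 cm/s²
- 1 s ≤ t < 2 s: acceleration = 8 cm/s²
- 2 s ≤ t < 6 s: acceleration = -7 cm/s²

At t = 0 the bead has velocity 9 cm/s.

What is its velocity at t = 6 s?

-22 cm/s

Δv equals the area under the a-t graph; then v = v₀ + Δv.
0–1 s: -11 × 1 = -11 cm/s
1–2 s: 8 × 1 = 8 cm/s
2–6 s: -7 × 4 = -28 cm/s
Δv = -31 cm/s, so v(6) = 9 + (-31) = -22 cm/s.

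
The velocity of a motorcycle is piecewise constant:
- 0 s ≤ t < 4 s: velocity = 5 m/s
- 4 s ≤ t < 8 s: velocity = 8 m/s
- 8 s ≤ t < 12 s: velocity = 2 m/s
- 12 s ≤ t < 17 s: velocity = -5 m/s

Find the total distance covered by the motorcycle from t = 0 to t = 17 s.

Total distance travelled is ∫|v| dt — sum the magnitudes of each area piece.
0–4 s: |5| × 4 = 20 m
4–8 s: |8| × 4 = 32 m
8–12 s: |2| × 4 = 8 m
12–17 s: |-5| × 5 = 25 m
Total distance = 85 m

85 m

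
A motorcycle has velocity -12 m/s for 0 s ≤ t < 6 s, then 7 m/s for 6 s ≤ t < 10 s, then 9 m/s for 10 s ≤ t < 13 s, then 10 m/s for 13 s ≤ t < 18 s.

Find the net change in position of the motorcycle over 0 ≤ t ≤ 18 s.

33 m

Net displacement equals the area under the velocity-time graph (areas below the axis count negative).
0–6 s: -12 × 6 = -72 m
6–10 s: 7 × 4 = 28 m
10–13 s: 9 × 3 = 27 m
13–18 s: 10 × 5 = 50 m
Net displacement = 33 m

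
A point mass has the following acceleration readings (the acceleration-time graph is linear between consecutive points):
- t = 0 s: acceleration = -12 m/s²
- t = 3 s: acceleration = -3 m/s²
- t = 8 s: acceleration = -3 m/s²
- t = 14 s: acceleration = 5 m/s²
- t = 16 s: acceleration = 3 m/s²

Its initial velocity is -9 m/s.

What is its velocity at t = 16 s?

Δv equals the area under the a-t graph; then v = v₀ + Δv.
0–3 s: ½(-12 + -3)(3) = -22.5 m/s
3–8 s: -3 × 5 = -15 m/s
8–14 s: ½(-3 + 5)(6) = 6 m/s
14–16 s: ½(5 + 3)(2) = 8 m/s
Δv = -23.5 m/s, so v(16) = -9 + (-23.5) = -32.5 m/s.

-32.5 m/s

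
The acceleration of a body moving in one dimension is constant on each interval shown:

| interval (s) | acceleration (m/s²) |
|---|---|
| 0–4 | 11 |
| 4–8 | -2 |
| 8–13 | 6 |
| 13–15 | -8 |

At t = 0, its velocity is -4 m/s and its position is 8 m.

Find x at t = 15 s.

567 m

On each constant-a segment, Δv = aΔt and Δx = v₀Δt + ½aΔt²; chain segment to segment.
0–4 s: v starts -4 m/s; Δx = -4·4 + ½·11·4² = 72 m; v ends 40 m/s.
4–8 s: v starts 40 m/s; Δx = 40·4 + ½·-2·4² = 144 m; v ends 32 m/s.
8–13 s: v starts 32 m/s; Δx = 32·5 + ½·6·5² = 235 m; v ends 62 m/s.
13–15 s: v starts 62 m/s; Δx = 62·2 + ½·-8·2² = 108 m; v ends 46 m/s.
x(15) = 8 + Σ Δx = 567 m.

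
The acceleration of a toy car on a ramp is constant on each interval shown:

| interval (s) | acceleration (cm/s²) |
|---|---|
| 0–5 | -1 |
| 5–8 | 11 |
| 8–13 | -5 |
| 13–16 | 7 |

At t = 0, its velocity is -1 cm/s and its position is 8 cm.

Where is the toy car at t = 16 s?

132 cm

On each constant-a segment, Δv = aΔt and Δx = v₀Δt + ½aΔt²; chain segment to segment.
0–5 s: v starts -1 cm/s; Δx = -1·5 + ½·-1·5² = -17.5 cm; v ends -6 cm/s.
5–8 s: v starts -6 cm/s; Δx = -6·3 + ½·11·3² = 31.5 cm; v ends 27 cm/s.
8–13 s: v starts 27 cm/s; Δx = 27·5 + ½·-5·5² = 72.5 cm; v ends 2 cm/s.
13–16 s: v starts 2 cm/s; Δx = 2·3 + ½·7·3² = 37.5 cm; v ends 23 cm/s.
x(16) = 8 + Σ Δx = 132 cm.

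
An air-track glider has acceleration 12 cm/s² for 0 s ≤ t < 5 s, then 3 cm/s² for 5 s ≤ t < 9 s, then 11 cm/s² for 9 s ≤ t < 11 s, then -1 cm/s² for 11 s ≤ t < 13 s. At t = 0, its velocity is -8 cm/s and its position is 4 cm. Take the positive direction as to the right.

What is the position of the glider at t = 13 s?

666 cm

On each constant-a segment, Δv = aΔt and Δx = v₀Δt + ½aΔt²; chain segment to segment.
0–5 s: v starts -8 cm/s; Δx = -8·5 + ½·12·5² = 110 cm; v ends 52 cm/s.
5–9 s: v starts 52 cm/s; Δx = 52·4 + ½·3·4² = 232 cm; v ends 64 cm/s.
9–11 s: v starts 64 cm/s; Δx = 64·2 + ½·11·2² = 150 cm; v ends 86 cm/s.
11–13 s: v starts 86 cm/s; Δx = 86·2 + ½·-1·2² = 170 cm; v ends 84 cm/s.
x(13) = 4 + Σ Δx = 666 cm.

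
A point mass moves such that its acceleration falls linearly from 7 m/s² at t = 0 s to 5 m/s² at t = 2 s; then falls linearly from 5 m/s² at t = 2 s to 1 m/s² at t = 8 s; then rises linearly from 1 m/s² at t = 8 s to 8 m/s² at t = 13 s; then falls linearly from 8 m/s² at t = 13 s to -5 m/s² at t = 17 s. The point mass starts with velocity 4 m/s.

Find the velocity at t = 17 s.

Δv equals the area under the a-t graph; then v = v₀ + Δv.
0–2 s: ½(7 + 5)(2) = 12 m/s
2–8 s: ½(5 + 1)(6) = 18 m/s
8–13 s: ½(1 + 8)(5) = 22.5 m/s
13–17 s: ½(8 + -5)(4) = 6 m/s
Δv = 58.5 m/s, so v(17) = 4 + (58.5) = 62.5 m/s.

62.5 m/s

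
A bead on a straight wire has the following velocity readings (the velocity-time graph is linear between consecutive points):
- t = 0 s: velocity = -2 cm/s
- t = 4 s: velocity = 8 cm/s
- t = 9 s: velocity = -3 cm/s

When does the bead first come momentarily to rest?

t = 0.8 s

v changes sign on 0–4 s (from -2 to 8); the graph is linear there, so v = 0 at t = 0 + (2)·(4 − 0)/(8 − -2) = 0.8 s.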